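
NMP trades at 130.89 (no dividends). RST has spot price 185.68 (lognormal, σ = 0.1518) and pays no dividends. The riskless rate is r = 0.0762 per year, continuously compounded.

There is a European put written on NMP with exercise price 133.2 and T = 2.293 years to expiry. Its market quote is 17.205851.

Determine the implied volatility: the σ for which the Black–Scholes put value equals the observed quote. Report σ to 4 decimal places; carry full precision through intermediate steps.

sigma = 0.3542

At σ = 0.3542 the Black–Scholes value reproduces the quote:
σ√T = 0.3542·√2.293 = 0.536353
d₁ = (ln(S/K) + (r+σ²/2)T) / (σ√T) = (ln(130.89/133.2) + (0.0762+0.3542²/2)·2.293) / 0.536353 = (-0.017494 + 0.318564) / 0.536353 = 0.561327
d₂ = d₁ − σ√T = 0.561327 − 0.536353 = 0.024974
e^{−rT} = 0.839687
N(−d₁) = 0.287287,  N(−d₂) = 0.490038
V = K·e^{−rT}·N(−d₂) − S·N(−d₁) = 54.808891 − 37.603040 = 17.205851 (equal to the quote); since ∂V/∂σ > 0 for all σ, the implied volatility is unique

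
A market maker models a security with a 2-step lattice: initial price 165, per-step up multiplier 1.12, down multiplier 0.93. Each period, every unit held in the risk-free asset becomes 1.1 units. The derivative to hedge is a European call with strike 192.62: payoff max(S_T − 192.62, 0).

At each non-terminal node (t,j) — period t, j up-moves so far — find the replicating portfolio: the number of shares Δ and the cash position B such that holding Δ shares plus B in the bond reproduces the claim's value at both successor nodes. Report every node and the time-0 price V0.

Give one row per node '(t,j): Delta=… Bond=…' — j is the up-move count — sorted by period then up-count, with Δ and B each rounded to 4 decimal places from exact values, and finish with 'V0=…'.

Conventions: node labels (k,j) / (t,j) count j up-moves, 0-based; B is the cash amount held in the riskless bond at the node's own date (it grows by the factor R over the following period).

The replicating-portfolio and risk-neutral prices coincide; use p* = (1.1−0.93)/(1.12−0.93) = 0.8947 for the latter.
Terminal payoffs: V(2,0)=0.0000, V(2,1)=0.0000, V(2,2)=14.3560
(1,0): S=153.4500. Δ = (V_up−V_dn)/(S_up−S_dn) = (0.0000−0.0000)/(171.8640−142.7085) = 0.0000. V = [p*·0.0000 + (1−p*)·0.0000]/1.1 = 0.0000. B = V − Δ·S = 0.0000.
(1,1): S=184.8000. Δ = (V_up−V_dn)/(S_up−S_dn) = (14.3560−0.0000)/(206.9760−171.8640) = 0.4089. V = [p*·14.3560 + (1−p*)·0.0000]/1.1 = 11.6771. B = V − Δ·S = -63.8808.
(0,0): S=165.0000. Δ = (V_up−V_dn)/(S_up−S_dn) = (11.6771−0.0000)/(184.8000−153.4500) = 0.3725. V = [p*·11.6771 + (1−p*)·0.0000]/1.1 = 9.4981. B = V − Δ·S = -51.9604.
Verification: the root portfolio costs Δ(0,0)·S0 + B(0,0) = 9.4981, matching V0.

(0,0): Delta=0.3725 Bond=-51.9604
(1,0): Delta=0.0000 Bond=0.0000
(1,1): Delta=0.4089 Bond=-63.8808
V0=9.4981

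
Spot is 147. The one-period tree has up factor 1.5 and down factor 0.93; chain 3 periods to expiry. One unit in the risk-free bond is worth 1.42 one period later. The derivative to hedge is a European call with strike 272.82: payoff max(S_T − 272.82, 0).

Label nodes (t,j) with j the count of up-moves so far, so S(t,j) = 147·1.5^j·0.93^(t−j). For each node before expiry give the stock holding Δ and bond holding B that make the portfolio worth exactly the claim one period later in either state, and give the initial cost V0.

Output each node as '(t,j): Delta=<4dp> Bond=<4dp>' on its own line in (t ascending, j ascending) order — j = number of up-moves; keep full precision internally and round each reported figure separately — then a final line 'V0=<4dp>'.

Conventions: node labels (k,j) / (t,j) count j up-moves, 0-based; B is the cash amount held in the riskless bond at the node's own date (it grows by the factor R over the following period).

(0,0): Delta=0.8743 Bond=-75.1951
(1,0): Delta=0.2702 Bond=-24.1908
(1,1): Delta=0.9354 Bond=-120.2605
(2,0): Delta=0.0000 Bond=0.0000
(2,1): Delta=0.2975 Bond=-39.9593
(2,2): Delta=1.0000 Bond=-192.1268
V0=53.3240

Arbitrage-free pricing uses the up-move probability p* = (R−d)/(u−d) = 0.8596, discounting each step at R = 1.42.
At maturity the claim pays: V(3,0)=0.0000, V(3,1)=0.0000, V(3,2)=34.7775, V(3,3)=223.3050
(2,0): S=127.1403. Δ = (V_up−V_dn)/(S_up−S_dn) = (0.0000−0.0000)/(190.7105−118.2405) = 0.0000. V = [p*·0.0000 + (1−p*)·0.0000]/1.42 = 0.0000. B = V − Δ·S = 0.0000.
(2,1): S=205.0650. Δ = (V_up−V_dn)/(S_up−S_dn) = (34.7775−0.0000)/(307.5975−190.7105) = 0.2975. V = [p*·34.7775 + (1−p*)·0.0000]/1.42 = 21.0538. B = V − Δ·S = -39.9593.
(2,2): S=330.7500. Δ = (V_up−V_dn)/(S_up−S_dn) = (223.3050−34.7775)/(496.1250−307.5975) = 1.0000. V = [p*·223.3050 + (1−p*)·34.7775]/1.42 = 138.6232. B = V − Δ·S = -192.1268.
(1,0): S=136.7100. Δ = (V_up−V_dn)/(S_up−S_dn) = (21.0538−0.0000)/(205.0650−127.1403) = 0.2702. V = [p*·21.0538 + (1−p*)·0.0000]/1.42 = 12.7457. B = V − Δ·S = -24.1908.
(1,1): S=220.5000. Δ = (V_up−V_dn)/(S_up−S_dn) = (138.6232−21.0538)/(330.7500−205.0650) = 0.9354. V = [p*·138.6232 + (1−p*)·21.0538]/1.42 = 86.0016. B = V − Δ·S = -120.2605.
(0,0): S=147.0000. Δ = (V_up−V_dn)/(S_up−S_dn) = (86.0016−12.7457)/(220.5000−136.7100) = 0.8743. V = [p*·86.0016 + (1−p*)·12.7457]/1.42 = 53.3240. B = V − Δ·S = -75.1951.
Verification: the root portfolio costs Δ(0,0)·S0 + B(0,0) = 53.3240, matching V0.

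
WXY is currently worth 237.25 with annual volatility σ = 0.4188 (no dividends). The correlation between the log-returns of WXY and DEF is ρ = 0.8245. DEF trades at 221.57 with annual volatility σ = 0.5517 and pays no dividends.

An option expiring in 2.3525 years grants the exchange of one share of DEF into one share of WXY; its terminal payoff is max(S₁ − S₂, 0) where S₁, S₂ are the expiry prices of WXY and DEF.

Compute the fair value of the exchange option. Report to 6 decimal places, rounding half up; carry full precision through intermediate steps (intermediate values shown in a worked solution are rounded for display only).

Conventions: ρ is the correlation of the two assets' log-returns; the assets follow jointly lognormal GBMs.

σ_eff = √(σ₁² + σ₂² − 2ρσ₁σ₂) = √(0.4188² + 0.5517² − 2·0.8245·0.4188·0.5517) = 0.314264
d₁ = (ln(S₁/S₂) + (q₂ − q₁ + σ_eff²/2)T) / (σ_eff√T) = (ln(237.25/221.57) + (0.0 − 0.0 + 0.049381)·2.3525) / 0.482013 = 0.382861
d₂ = d₁ − σ_eff√T = 0.382861 − 0.482013 = -0.099152
N(d₁) = 0.649089,  N(d₂) = 0.460509
V = S₁·e^{−q₁T}·N(d₁) − S₂·e^{−q₂T}·N(d₂) = 153.996300 − 102.034944 = 51.961356
Key observation: r never enters — measured in units of DEF, the claim is a call on S₁/S₂ struck at 1, so only the dividend yields and σ_eff matter.

exchange price = 51.961356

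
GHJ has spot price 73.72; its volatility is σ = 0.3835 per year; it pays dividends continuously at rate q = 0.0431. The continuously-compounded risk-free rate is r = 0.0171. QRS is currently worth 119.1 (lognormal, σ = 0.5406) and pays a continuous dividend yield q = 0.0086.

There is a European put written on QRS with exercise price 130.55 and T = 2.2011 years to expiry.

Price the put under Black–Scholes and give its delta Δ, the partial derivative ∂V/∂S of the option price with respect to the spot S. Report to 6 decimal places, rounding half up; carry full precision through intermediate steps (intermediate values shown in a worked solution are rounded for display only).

σ√T = 0.5406·√2.2011 = 0.802040
d₁ = (ln(S/K) + (r−q+σ²/2)T) / (σ√T) = (ln(119.1/130.55) + (0.0171−0.0086+0.5406²/2)·2.2011) / 0.802040 = (-0.091793 + 0.340343) / 0.802040 = 0.309898
d₂ = d₁ − σ√T = 0.309898 − 0.802040 = -0.492142
e^{−rT} = 0.963061
e^{−qT} = 0.981249
N(−d₁) = 0.378319,  N(−d₂) = 0.688690
Put price V = K·e^{−rT}·N(−d₂) − S·e^{−qT}·N(−d₁) = 86.587386 − 44.212930 = 42.374457
Δ = −e^{−qT}·N(−d₁) = -0.371225

price = 42.374457
Δ = -0.371225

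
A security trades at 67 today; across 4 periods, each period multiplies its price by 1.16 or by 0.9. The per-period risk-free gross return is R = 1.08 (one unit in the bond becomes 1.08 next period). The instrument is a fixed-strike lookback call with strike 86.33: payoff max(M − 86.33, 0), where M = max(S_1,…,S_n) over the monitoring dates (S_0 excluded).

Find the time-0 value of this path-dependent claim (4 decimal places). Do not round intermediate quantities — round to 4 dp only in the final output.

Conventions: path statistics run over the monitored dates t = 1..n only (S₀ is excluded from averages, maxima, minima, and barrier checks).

No-arbitrage gives p* = (R−d)/(u−d) = 0.6923: enumerate every path, weight its payoff by its p*-probability, and discount by R^4.
Enumerate all 2^4 = 16 price paths (U = up ×1.16, D = down ×0.9); each path with k up-moves has probability p*^k·(1−p*)^(4−k).
DDDD: M=60.3000, payoff=0.0000, prob=0.008963
UDDD: M=77.7200, payoff=0.0000, prob=0.020167
DUDD: M=69.9480, payoff=0.0000, prob=0.020167
UUDD: M=90.1552, payoff=3.8252, prob=0.045377
DDUD: M=62.9532, payoff=0.0000, prob=0.020167
UDUD: M=81.1397, payoff=0.0000, prob=0.045377
DUUD: M=81.1397, payoff=0.0000, prob=0.045377
UUUD: M=104.5800, payoff=18.2500, prob=0.102097
DDDU: M=60.3000, payoff=0.0000, prob=0.020167
UDDU: M=77.7200, payoff=0.0000, prob=0.045377
DUDU: M=73.0257, payoff=0.0000, prob=0.045377
UUDU: M=94.1220, payoff=7.7920, prob=0.102097
DDUU: M=73.0257, payoff=0.0000, prob=0.045377
UDUU: M=94.1220, payoff=7.7920, prob=0.102097
DUUU: M=94.1220, payoff=7.7920, prob=0.102097
UUUU: M=121.3128, payoff=34.9828, prob=0.229719
Price = Σ prob·payoff / R^4 = 12.459704 / 1.360489 = 9.1583

price = 9.1583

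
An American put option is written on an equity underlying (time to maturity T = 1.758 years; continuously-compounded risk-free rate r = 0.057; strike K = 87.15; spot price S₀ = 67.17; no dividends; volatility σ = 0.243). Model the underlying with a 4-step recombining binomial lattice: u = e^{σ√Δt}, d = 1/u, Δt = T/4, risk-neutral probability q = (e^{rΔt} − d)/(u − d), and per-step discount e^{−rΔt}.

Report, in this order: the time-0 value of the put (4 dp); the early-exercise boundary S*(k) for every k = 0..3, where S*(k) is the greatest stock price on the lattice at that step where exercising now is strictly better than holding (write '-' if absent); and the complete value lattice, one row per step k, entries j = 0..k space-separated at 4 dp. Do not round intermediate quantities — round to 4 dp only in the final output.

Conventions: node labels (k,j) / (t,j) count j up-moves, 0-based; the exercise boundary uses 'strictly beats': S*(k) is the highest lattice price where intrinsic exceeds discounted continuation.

price = 19.9800
boundary = 67.1700 57.1758 67.1700 57.1758
tree:
19.9800
29.9742 11.1255
38.4814 19.9800 4.0525
45.7228 29.9742 8.9983 0.0000
51.8868 38.4814 19.9800 0.0000 0.0000

params: Δt=0.43950 u=1.17480 d=0.85121 q=0.53821 e^(-rΔt)=0.97526
t_4 payoffs: 51.8868 38.4814 19.9800 0.0000 0.0000
t_3: node(3,0) S=41.4272 payoff=45.7228 vs cont=43.5667 → 45.7228 [stop]  node(3,1) S=57.1758 payoff=29.9742 vs cont=27.8181 → 29.9742 [stop]  node(3,2) S=78.9112 payoff=8.2388 vs cont=8.9983 → 8.9983 [wait]  node(3,3) S=108.9093 payoff=0.0000 vs cont=0.0000 → 0.0000 [wait]  ⇒ S*(3)=57.1758
t_2: node(2,0) S=48.6686 payoff=38.4814 vs cont=36.3253 → 38.4814 [stop]  node(2,1) S=67.1700 payoff=19.9800 vs cont=18.2225 → 19.9800 [stop]  node(2,2) S=92.7047 payoff=0.0000 vs cont=4.0525 → 4.0525 [wait]  ⇒ S*(2)=67.1700
t_1: node(1,0) S=57.1758 payoff=29.9742 vs cont=27.8181 → 29.9742 [stop]  node(1,1) S=78.9112 payoff=8.2388 vs cont=11.1255 → 11.1255 [wait]  ⇒ S*(1)=57.1758
t_0: node(0,0) S=67.1700 payoff=19.9800 vs cont=19.3391 → 19.9800 [stop]  ⇒ S*(0)=67.1700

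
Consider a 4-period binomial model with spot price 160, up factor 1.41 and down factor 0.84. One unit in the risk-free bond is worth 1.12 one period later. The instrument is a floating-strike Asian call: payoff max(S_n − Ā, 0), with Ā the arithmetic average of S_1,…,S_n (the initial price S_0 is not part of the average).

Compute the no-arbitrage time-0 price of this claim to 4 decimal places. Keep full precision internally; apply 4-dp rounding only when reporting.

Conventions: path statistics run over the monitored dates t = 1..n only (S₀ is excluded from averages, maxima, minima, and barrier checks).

price = 29.1555

No-arbitrage gives p* = (R−d)/(u−d) = 0.4912: enumerate every path, weight its payoff by its p*-probability, and discount by R^4.
Enumerate all 2^4 = 16 price paths (U = up ×1.41, D = down ×0.84); each path with k up-moves has probability p*^k·(1−p*)^(4−k).
DDDD: Ā=105.4470, payoff=0.0000, prob=0.067003
UDDD: Ā=177.0003, payoff=0.0000, prob=0.064692
DUDD: Ā=154.2003, payoff=0.0000, prob=0.064692
UUDD: Ā=258.8363, payoff=0.0000, prob=0.062462
DDUD: Ā=135.0483, payoff=0.0000, prob=0.064692
UDUD: Ā=226.6883, payoff=0.0000, prob=0.062462
DUUD: Ā=203.8883, payoff=20.5602, prob=0.062462
UUUD: Ā=342.2411, payoff=34.5118, prob=0.060308
DDDU: Ā=118.9607, payoff=14.7534, prob=0.064692
UDDU: Ā=199.6840, payoff=24.7646, prob=0.062462
DUDU: Ā=176.8840, payoff=47.5646, prob=0.062462
UUDU: Ā=296.9124, payoff=79.8405, prob=0.060308
DDUU: Ā=157.7320, payoff=66.7166, prob=0.062462
UDUU: Ā=264.7644, payoff=111.9885, prob=0.060308
DUUU: Ā=241.9644, payoff=134.7885, prob=0.060308
UUUU: Ā=406.1545, payoff=226.2522, prob=0.058228
Price = Σ prob·payoff / R^4 = 45.876773 / 1.573519 = 29.1555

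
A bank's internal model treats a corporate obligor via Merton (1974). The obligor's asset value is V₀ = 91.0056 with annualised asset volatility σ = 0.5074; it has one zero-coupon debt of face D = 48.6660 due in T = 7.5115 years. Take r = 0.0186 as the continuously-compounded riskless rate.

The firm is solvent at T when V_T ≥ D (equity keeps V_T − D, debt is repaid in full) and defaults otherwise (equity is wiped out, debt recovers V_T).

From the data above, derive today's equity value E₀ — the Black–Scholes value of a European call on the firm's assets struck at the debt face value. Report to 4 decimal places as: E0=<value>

Apply the equity-as-call identities (strike 48.6660, horizon 7.5115 years):
d₁ = [ln(V₀/D) + (r + σ²/2)T] / (σ√T)
   = [ln(91.0056/48.6660) + (0.0186 + 0.5·0.5074²)·7.5115] / (0.5074·√7.5115)
   = [0.625940 + 1.106650] / 1.390637 = 1.245897
d₂ = d₁ − σ√T = 1.245897 − 1.390637 = -0.144740
N(d₁) = 0.893599,  N(d₂) = 0.442458,  e^(−rT) = 0.869607
E₀ = V₀·N(d₁) − D·e^(−rT)·N(d₂)
   = 91.0056·0.893599 − 48.6660·0.869607·0.442458 = 62.597549

E0=62.5975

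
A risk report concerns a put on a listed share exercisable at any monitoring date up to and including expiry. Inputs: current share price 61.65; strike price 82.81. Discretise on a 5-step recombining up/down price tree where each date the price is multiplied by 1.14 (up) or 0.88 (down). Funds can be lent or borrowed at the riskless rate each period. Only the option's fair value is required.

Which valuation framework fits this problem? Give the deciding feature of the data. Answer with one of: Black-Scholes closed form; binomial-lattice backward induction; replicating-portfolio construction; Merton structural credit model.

framework: binomial-lattice backward induction

Key observation: early exercise of the strike-82.81 put must be checked at each of the 5 dates (spot 61.65), which forces a node-by-node comparison of intrinsic and continuation value backward from expiry.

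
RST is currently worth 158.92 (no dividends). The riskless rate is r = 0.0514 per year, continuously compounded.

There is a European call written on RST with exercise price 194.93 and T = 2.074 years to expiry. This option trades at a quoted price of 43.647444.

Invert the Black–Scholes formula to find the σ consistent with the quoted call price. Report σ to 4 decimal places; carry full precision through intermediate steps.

sigma = 0.5498

At σ = 0.5498 the Black–Scholes value reproduces the quote:
σ√T = 0.5498·√2.074 = 0.791788
d₁ = (ln(S/K) + (r+σ²/2)T) / (σ√T) = (ln(158.92/194.93) + (0.0514+0.5498²/2)·2.074) / 0.791788 = (-0.204240 + 0.420068) / 0.791788 = 0.272583
d₂ = d₁ − σ√T = 0.272583 − 0.791788 = -0.519205
e^{−rT} = 0.898882
N(d₁) = 0.607413,  N(d₂) = 0.301809
V = S·N(d₁) − K·e^{−rT}·N(d₂) = 96.530120 − 52.882675 = 43.647444 (the observed quote) — the price is monotone increasing in volatility, hence this σ is the only solution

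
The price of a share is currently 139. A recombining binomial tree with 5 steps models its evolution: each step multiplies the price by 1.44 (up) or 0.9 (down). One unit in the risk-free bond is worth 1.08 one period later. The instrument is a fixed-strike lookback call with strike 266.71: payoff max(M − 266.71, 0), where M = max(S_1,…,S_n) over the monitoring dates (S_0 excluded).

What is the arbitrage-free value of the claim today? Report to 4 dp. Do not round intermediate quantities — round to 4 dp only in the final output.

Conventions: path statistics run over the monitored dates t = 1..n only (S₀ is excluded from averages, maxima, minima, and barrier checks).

Risk-neutral up-probability p* = (R−d)/(u−d) = (1.08−0.9)/(1.44−0.9) = 0.3333; the claim prices as the p*-weighted sum of path payoffs discounted by R^5.
Enumerate all 2^5 = 32 price paths (U = up ×1.44, D = down ×0.9); each path with k up-moves has probability p*^k·(1−p*)^(5−k).
DDDDD: M=125.1000, payoff=0.0000, prob=0.131687
UDDDD: M=200.1600, payoff=0.0000, prob=0.065844
DUDDD: M=180.1440, payoff=0.0000, prob=0.065844
UUDDD: M=288.2304, payoff=21.5204, prob=0.032922
DDUDD: M=162.1296, payoff=0.0000, prob=0.065844
UDUDD: M=259.4074, payoff=0.0000, prob=0.032922
DUUDD: M=259.4074, payoff=0.0000, prob=0.032922
UUUDD: M=415.0518, payoff=148.3418, prob=0.016461
DDDUD: M=145.9166, payoff=0.0000, prob=0.065844
UDDUD: M=233.4666, payoff=0.0000, prob=0.032922
DUDUD: M=233.4666, payoff=0.0000, prob=0.032922
UUDUD: M=373.5466, payoff=106.8366, prob=0.016461
DDUUD: M=233.4666, payoff=0.0000, prob=0.032922
UDUUD: M=373.5466, payoff=106.8366, prob=0.016461
DUUUD: M=373.5466, payoff=106.8366, prob=0.016461
UUUUD: M=597.6746, payoff=330.9646, prob=0.008230
DDDDU: M=131.3250, payoff=0.0000, prob=0.065844
UDDDU: M=210.1200, payoff=0.0000, prob=0.032922
DUDDU: M=210.1200, payoff=0.0000, prob=0.032922
UUDDU: M=336.1919, payoff=69.4819, prob=0.016461
DDUDU: M=210.1200, payoff=0.0000, prob=0.032922
UDUDU: M=336.1919, payoff=69.4819, prob=0.016461
DUUDU: M=336.1919, payoff=69.4819, prob=0.016461
UUUDU: M=537.9071, payoff=271.1971, prob=0.008230
DDDUU: M=210.1200, payoff=0.0000, prob=0.032922
UDDUU: M=336.1919, payoff=69.4819, prob=0.016461
DUDUU: M=336.1919, payoff=69.4819, prob=0.016461
UUDUU: M=537.9071, payoff=271.1971, prob=0.008230
DDUUU: M=336.1919, payoff=69.4819, prob=0.016461
UDUUU: M=537.9071, payoff=271.1971, prob=0.008230
DUUUU: M=537.9071, payoff=271.1971, prob=0.008230
UUUUU: M=860.6514, payoff=593.9414, prob=0.004115
Price = Σ prob·payoff / R^5 = 29.385116 / 1.469328 = 19.9990

price = 19.9990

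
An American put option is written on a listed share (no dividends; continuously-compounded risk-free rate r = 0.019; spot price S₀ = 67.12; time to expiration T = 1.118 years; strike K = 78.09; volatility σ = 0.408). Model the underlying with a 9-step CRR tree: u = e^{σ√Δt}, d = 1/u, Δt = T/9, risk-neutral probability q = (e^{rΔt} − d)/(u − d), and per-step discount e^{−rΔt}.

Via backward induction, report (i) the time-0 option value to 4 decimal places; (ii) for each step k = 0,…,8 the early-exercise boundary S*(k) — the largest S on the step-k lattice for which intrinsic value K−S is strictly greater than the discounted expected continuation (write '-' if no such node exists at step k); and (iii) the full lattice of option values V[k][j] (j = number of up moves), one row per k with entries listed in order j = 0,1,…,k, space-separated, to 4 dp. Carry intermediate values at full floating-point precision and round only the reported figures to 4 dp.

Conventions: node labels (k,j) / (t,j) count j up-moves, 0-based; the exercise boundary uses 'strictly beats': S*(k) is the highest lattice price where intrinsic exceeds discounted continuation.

params: Δt=0.12422 u=1.15465 d=0.86606 q=0.47230 e^(-rΔt)=0.99764
t_9 payoffs: 59.6913 53.5604 45.3866 34.4890 19.9600 0.5897 0.0000 0.0000 0.0000 0.0000
t_8: node(8,0) S=21.2441 payoff=56.8459 vs cont=56.6618 → 56.8459 [stop]  node(8,1) S=28.3232 payoff=49.7668 vs cont=49.5827 → 49.7668 [stop]  node(8,2) S=37.7612 payoff=40.3288 vs cont=40.1448 → 40.3288 [stop]  node(8,3) S=50.3441 payoff=27.7459 vs cont=27.5618 → 27.7459 [stop]  node(8,4) S=67.1200 payoff=10.9700 vs cont=10.7859 → 10.9700 [stop]  node(8,5) S=89.4860 payoff=0.0000 vs cont=0.3104 → 0.3104 [wait]  node(8,6) S=119.3050 payoff=0.0000 vs cont=0.0000 → 0.0000 [wait]  node(8,7) S=159.0604 payoff=0.0000 vs cont=0.0000 → 0.0000 [wait]  node(8,8) S=212.0632 payoff=0.0000 vs cont=0.0000 → 0.0000 [wait]  ⇒ S*(8)=67.1200
t_7: node(7,0) S=24.5296 payoff=53.5604 vs cont=53.3763 → 53.5604 [stop]  node(7,1) S=32.7034 payoff=45.3866 vs cont=45.2025 → 45.3866 [stop]  node(7,2) S=43.6010 payoff=34.4890 vs cont=34.3049 → 34.4890 [stop]  node(7,3) S=58.1300 payoff=19.9600 vs cont=19.7759 → 19.9600 [stop]  node(7,4) S=77.5003 payoff=0.5897 vs cont=5.9215 → 5.9215 [wait]  node(7,5) S=103.3254 payoff=0.0000 vs cont=0.1634 → 0.1634 [wait]  node(7,6) S=137.7559 payoff=0.0000 vs cont=0.0000 → 0.0000 [wait]  node(7,7) S=183.6596 payoff=0.0000 vs cont=0.0000 → 0.0000 [wait]  ⇒ S*(7)=58.1300
t_6: node(6,0) S=28.3232 payoff=49.7668 vs cont=49.5827 → 49.7668 [stop]  node(6,1) S=37.7612 payoff=40.3288 vs cont=40.1448 → 40.3288 [stop]  node(6,2) S=50.3441 payoff=27.7459 vs cont=27.5618 → 27.7459 [stop]  node(6,3) S=67.1200 payoff=10.9700 vs cont=13.2982 → 13.2982 [wait]  node(6,4) S=89.4860 payoff=0.0000 vs cont=3.1944 → 3.1944 [wait]  node(6,5) S=119.3050 payoff=0.0000 vs cont=0.0860 → 0.0860 [wait]  node(6,6) S=159.0604 payoff=0.0000 vs cont=0.0000 → 0.0000 [wait]  ⇒ S*(6)=50.3441
t_5: node(5,0) S=32.7034 payoff=45.3866 vs cont=45.2025 → 45.3866 [stop]  node(5,1) S=43.6010 payoff=34.4890 vs cont=34.3049 → 34.4890 [stop]  node(5,2) S=58.1300 payoff=19.9600 vs cont=20.8729 → 20.8729 [wait]  node(5,3) S=77.5003 payoff=0.5897 vs cont=8.5061 → 8.5061 [wait]  node(5,4) S=103.3254 payoff=0.0000 vs cont=1.7223 → 1.7223 [wait]  node(5,5) S=137.7559 payoff=0.0000 vs cont=0.0453 → 0.0453 [wait]  ⇒ S*(5)=43.6010
t_4: node(4,0) S=37.7612 payoff=40.3288 vs cont=40.1448 → 40.3288 [stop]  node(4,1) S=50.3441 payoff=27.7459 vs cont=27.9920 → 27.9920 [wait]  node(4,2) S=67.1200 payoff=10.9700 vs cont=14.9966 → 14.9966 [wait]  node(4,3) S=89.4860 payoff=0.0000 vs cont=5.2896 → 5.2896 [wait]  node(4,4) S=119.3050 payoff=0.0000 vs cont=0.9280 → 0.9280 [wait]  ⇒ S*(4)=37.7612
t_3: node(3,0) S=43.6010 payoff=34.4890 vs cont=34.4208 → 34.4890 [stop]  node(3,1) S=58.1300 payoff=19.9600 vs cont=21.8028 → 21.8028 [wait]  node(3,2) S=77.5003 payoff=0.5897 vs cont=10.3874 → 10.3874 [wait]  node(3,3) S=103.3254 payoff=0.0000 vs cont=3.2220 → 3.2220 [wait]  ⇒ S*(3)=43.6010
t_2: node(2,0) S=50.3441 payoff=27.7459 vs cont=28.4301 → 28.4301 [wait]  node(2,1) S=67.1200 payoff=10.9700 vs cont=16.3726 → 16.3726 [wait]  node(2,2) S=89.4860 payoff=0.0000 vs cont=6.9867 → 6.9867 [wait]  ⇒ S*(2)=-
t_1: node(1,0) S=58.1300 payoff=19.9600 vs cont=22.6817 → 22.6817 [wait]  node(1,1) S=77.5003 payoff=0.5897 vs cont=11.9115 → 11.9115 [wait]  ⇒ S*(1)=-
t_0: node(0,0) S=67.1200 payoff=10.9700 vs cont=17.5535 → 17.5535 [wait]  ⇒ S*(0)=-

price = 17.5535
boundary = - - - 43.6010 37.7612 43.6010 50.3441 58.1300 67.1200
tree:
17.5535
22.6817 11.9115
28.4301 16.3726 6.9867
34.4890 21.8028 10.3874 3.2220
40.3288 27.9920 14.9966 5.2896 0.9280
45.3866 34.4890 20.8729 8.5061 1.7223 0.0453
49.7668 40.3288 27.7459 13.2982 3.1944 0.0860 0.0000
53.5604 45.3866 34.4890 19.9600 5.9215 0.1634 0.0000 0.0000
56.8459 49.7668 40.3288 27.7459 10.9700 0.3104 0.0000 0.0000 0.0000
59.6913 53.5604 45.3866 34.4890 19.9600 0.5897 0.0000 0.0000 0.0000 0.0000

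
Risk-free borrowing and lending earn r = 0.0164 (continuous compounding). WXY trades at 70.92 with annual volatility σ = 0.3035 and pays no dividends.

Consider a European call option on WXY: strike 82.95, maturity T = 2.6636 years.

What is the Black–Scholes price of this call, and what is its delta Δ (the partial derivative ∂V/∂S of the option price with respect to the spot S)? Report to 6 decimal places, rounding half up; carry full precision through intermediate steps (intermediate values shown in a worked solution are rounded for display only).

price = 10.832646
Δ = 0.507790

σ√T = 0.3035·√2.6636 = 0.495328
d₁ = (ln(S/K) + (r+σ²/2)T) / (σ√T) = (ln(70.92/82.95) + (0.0164+0.3035²/2)·2.6636) / 0.495328 = (-0.156686 + 0.166358) / 0.495328 = 0.019528
d₂ = d₁ − σ√T = 0.019528 − 0.495328 = -0.475801
e^{−rT} = 0.957257
N(d₁) = 0.507790,  N(d₂) = 0.317108
Call price V = S·N(d₁) − K·e^{−rT}·N(d₂) = 36.012460 − 25.179815 = 10.832646
Δ = N(d₁) = 0.507790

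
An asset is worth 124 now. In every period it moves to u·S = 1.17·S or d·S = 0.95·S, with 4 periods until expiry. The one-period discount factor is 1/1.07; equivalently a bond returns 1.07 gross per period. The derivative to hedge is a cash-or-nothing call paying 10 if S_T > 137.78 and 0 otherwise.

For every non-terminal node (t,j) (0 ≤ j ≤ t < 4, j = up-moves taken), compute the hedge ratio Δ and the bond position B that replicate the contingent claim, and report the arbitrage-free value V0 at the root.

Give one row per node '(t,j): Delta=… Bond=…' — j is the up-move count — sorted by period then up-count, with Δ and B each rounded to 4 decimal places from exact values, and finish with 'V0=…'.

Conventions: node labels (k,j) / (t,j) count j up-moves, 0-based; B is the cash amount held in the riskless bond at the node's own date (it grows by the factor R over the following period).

(0,0): Delta=0.1012 Bond=-6.8046
(1,0): Delta=0.1671 Bond=-15.0503
(1,1): Delta=0.0565 Bond=-0.8065
(2,0): Delta=0.2071 Bond=-20.5727
(2,1): Delta=0.1401 Bond=-12.3797
(2,2): Delta=0.0000 Bond=8.7344
(3,0): Delta=0.0000 Bond=0.0000
(3,1): Delta=0.3472 Bond=-40.3568
(3,2): Delta=0.0000 Bond=9.3458
(3,3): Delta=0.0000 Bond=9.3458
V0=5.7401

Risk-neutral probability p* = (R−d)/(u−d) = (1.07−0.95)/(1.17−0.95) = 0.5455.
Expiry values: V(4,0)=0.0000, V(4,1)=0.0000, V(4,2)=10.0000, V(4,3)=10.0000, V(4,4)=10.0000
(3,0): S=106.3145. Δ = (V_up−V_dn)/(S_up−S_dn) = (0.0000−0.0000)/(124.3880−100.9988) = 0.0000. V = [p*·0.0000 + (1−p*)·0.0000]/1.07 = 0.0000. B = V − Δ·S = 0.0000.
(3,1): S=130.9347. Δ = (V_up−V_dn)/(S_up−S_dn) = (10.0000−0.0000)/(153.1936−124.3880) = 0.3472. V = [p*·10.0000 + (1−p*)·0.0000]/1.07 = 5.0977. B = V − Δ·S = -40.3568.
(3,2): S=161.2564. Δ = (V_up−V_dn)/(S_up−S_dn) = (10.0000−10.0000)/(188.6700−153.1936) = 0.0000. V = [p*·10.0000 + (1−p*)·10.0000]/1.07 = 9.3458. B = V − Δ·S = 9.3458.
(3,3): S=198.6000. Δ = (V_up−V_dn)/(S_up−S_dn) = (10.0000−10.0000)/(232.3620−188.6700) = 0.0000. V = [p*·10.0000 + (1−p*)·10.0000]/1.07 = 9.3458. B = V − Δ·S = 9.3458.
(2,0): S=111.9100. Δ = (V_up−V_dn)/(S_up−S_dn) = (5.0977−0.0000)/(130.9347−106.3145) = 0.2071. V = [p*·5.0977 + (1−p*)·0.0000]/1.07 = 2.5987. B = V − Δ·S = -20.5727.
(2,1): S=137.8260. Δ = (V_up−V_dn)/(S_up−S_dn) = (9.3458−5.0977)/(161.2564−130.9347) = 0.1401. V = [p*·9.3458 + (1−p*)·5.0977]/1.07 = 6.9298. B = V − Δ·S = -12.3797.
(2,2): S=169.7436. Δ = (V_up−V_dn)/(S_up−S_dn) = (9.3458−9.3458)/(198.6000−161.2564) = 0.0000. V = [p*·9.3458 + (1−p*)·9.3458]/1.07 = 8.7344. B = V − Δ·S = 8.7344.
(1,0): S=117.8000. Δ = (V_up−V_dn)/(S_up−S_dn) = (6.9298−2.5987)/(137.8260−111.9100) = 0.1671. V = [p*·6.9298 + (1−p*)·2.5987]/1.07 = 4.6365. B = V − Δ·S = -15.0503.
(1,1): S=145.0800. Δ = (V_up−V_dn)/(S_up−S_dn) = (8.7344−6.9298)/(169.7436−137.8260) = 0.0565. V = [p*·8.7344 + (1−p*)·6.9298]/1.07 = 7.3964. B = V − Δ·S = -0.8065.
(0,0): S=124.0000. Δ = (V_up−V_dn)/(S_up−S_dn) = (7.3964−4.6365)/(145.0800−117.8000) = 0.1012. V = [p*·7.3964 + (1−p*)·4.6365]/1.07 = 5.7401. B = V − Δ·S = -6.8046.
As a check, the time-0 holding Δ(0,0)·S0 + B(0,0) comes to 5.7401 — exactly V0.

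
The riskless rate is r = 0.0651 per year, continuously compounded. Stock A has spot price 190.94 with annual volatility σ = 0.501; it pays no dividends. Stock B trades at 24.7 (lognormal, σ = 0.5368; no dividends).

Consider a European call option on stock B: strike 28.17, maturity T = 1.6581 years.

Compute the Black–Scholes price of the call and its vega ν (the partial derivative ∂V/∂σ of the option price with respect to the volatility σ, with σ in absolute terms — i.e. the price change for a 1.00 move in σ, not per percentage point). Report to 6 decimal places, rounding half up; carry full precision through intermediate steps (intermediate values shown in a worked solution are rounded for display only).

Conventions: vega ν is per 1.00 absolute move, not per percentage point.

price = 6.467397
ν = 12.087294

σ√T = 0.5368·√1.6581 = 0.691223
d₁ = (ln(S/K) + (r+σ²/2)T) / (σ√T) = (ln(24.7/28.17) + (0.0651+0.5368²/2)·1.6581) / 0.691223 = (-0.131454 + 0.346837) / 0.691223 = 0.311596
d₂ = d₁ − σ√T = 0.311596 − 0.691223 = -0.379626
e^{−rT} = 0.897679
N(d₁) = 0.622326,  N(d₂) = 0.352111
Call price V = S·N(d₁) − K·e^{−rT}·N(d₂) = 15.371459 − 8.904062 = 6.467397
φ(d₁) = (1/√(2π))·e^{−d₁²/2} = 0.380038
ν = S·φ(d₁)·√T = 12.087294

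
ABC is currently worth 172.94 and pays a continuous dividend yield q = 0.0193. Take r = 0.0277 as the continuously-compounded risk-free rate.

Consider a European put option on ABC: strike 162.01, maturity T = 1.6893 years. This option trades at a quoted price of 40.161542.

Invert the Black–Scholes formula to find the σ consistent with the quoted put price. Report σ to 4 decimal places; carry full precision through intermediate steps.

At σ = 0.5672 the Black–Scholes value reproduces the quote:
σ√T = 0.5672·√1.6893 = 0.737207
d₁ = (ln(S/K) + (r−q+σ²/2)T) / (σ√T) = (ln(172.94/162.01) + (0.0277−0.0193+0.5672²/2)·1.6893) / 0.737207 = (0.065287 + 0.285927) / 0.737207 = 0.476412
d₂ = d₁ − σ√T = 0.476412 − 0.737207 = -0.260796
e^{−rT} = 0.954284
e^{−qT} = 0.967922
N(−d₁) = 0.316891,  N(−d₂) = 0.602875
V = K·e^{−rT}·N(−d₂) − S·e^{−qT}·N(−d₁) = 93.206645 − 53.045104 = 40.161542 (the quoted price), and the Black–Scholes price is strictly increasing in σ, so σ is unique

sigma = 0.5672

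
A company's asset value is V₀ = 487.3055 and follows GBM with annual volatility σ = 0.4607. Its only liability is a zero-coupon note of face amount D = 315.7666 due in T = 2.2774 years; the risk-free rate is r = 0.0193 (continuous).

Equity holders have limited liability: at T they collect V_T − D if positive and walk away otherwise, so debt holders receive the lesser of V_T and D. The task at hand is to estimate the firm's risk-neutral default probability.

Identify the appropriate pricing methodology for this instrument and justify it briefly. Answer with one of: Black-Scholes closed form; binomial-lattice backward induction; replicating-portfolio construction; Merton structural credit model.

Key observation: assets follow a GBM and default happens iff V_T < 315.7666; valuing claims on that split (equity as a call, risky debt as the residual) is the structural model's definition.

framework: Merton structural credit model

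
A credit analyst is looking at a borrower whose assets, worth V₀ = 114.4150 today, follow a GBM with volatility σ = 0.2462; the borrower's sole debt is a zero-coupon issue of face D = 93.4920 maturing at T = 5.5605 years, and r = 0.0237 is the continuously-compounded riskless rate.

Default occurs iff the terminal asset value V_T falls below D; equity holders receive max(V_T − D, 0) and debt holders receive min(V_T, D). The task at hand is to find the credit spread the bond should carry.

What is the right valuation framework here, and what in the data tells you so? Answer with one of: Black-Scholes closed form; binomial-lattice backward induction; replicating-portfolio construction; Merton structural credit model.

framework: Merton structural credit model

Key observation: the data describe a firm's assets (V₀ = 114.4150, GBM) and a single zero-coupon debt of face 93.4920, so credit quantities follow from equity-as-call in the structural model.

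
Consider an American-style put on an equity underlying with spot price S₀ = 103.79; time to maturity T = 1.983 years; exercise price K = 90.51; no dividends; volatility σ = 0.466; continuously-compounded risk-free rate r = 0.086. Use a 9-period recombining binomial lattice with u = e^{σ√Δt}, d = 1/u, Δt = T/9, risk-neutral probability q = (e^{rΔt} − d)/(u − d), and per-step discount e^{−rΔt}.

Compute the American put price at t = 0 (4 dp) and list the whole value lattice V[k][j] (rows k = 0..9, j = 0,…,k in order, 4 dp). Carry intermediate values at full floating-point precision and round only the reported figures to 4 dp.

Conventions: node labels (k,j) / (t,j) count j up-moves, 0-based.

Δt=0.22033, u=1.24451, d=0.80353, q=0.48891, disc=e^(-rΔt)=0.98123
k=9 terminal: V=max(K-S,0) → 76.0162 68.0621 55.7428 36.6627 7.1115 0.0000 0.0000 0.0000 0.0000 0.0000
k=8: j=0 S=18.0376 intr=72.4724 cont=70.7735 V=72.4724[EX]; j=1 S=27.9366 intr=62.5734 cont=60.8745 V=62.5734[EX]; j=2 S=43.2680 intr=47.2420 cont=45.5431 V=47.2420[EX]; j=3 S=67.0133 intr=23.4967 cont=21.7978 V=23.4967[EX]; j=4 S=103.7900 intr=0.0000 cont=3.5664 V=3.5664[hold]; j=5 S=160.7495 intr=0.0000 cont=0.0000 V=0.0000[hold]; j=6 S=248.9682 intr=0.0000 cont=0.0000 V=0.0000[hold]; j=7 S=385.6009 intr=0.0000 cont=0.0000 V=0.0000[hold]; j=8 S=597.2172 intr=0.0000 cont=0.0000 V=0.0000[hold]
k=7: j=0 S=22.4479 intr=68.0621 cont=66.3632 V=68.0621[EX]; j=1 S=34.7672 intr=55.7428 cont=54.0439 V=55.7428[EX]; j=2 S=53.8473 intr=36.6627 cont=34.9638 V=36.6627[EX]; j=3 S=83.3985 intr=7.1115 cont=13.4944 V=13.4944[hold]; j=4 S=129.1673 intr=0.0000 cont=1.7885 V=1.7885[hold]; j=5 S=200.0538 intr=0.0000 cont=0.0000 V=0.0000[hold]; j=6 S=309.8425 intr=0.0000 cont=0.0000 V=0.0000[hold]; j=7 S=479.8828 intr=0.0000 cont=0.0000 V=0.0000[hold]
k=6: j=0 S=27.9366 intr=62.5734 cont=60.8745 V=62.5734[EX]; j=1 S=43.2680 intr=47.2420 cont=45.5431 V=47.2420[EX]; j=2 S=67.0133 intr=23.4967 cont=24.8599 V=24.8599[hold]; j=3 S=103.7900 intr=0.0000 cont=7.6254 V=7.6254[hold]; j=4 S=160.7495 intr=0.0000 cont=0.8969 V=0.8969[hold]; j=5 S=248.9682 intr=0.0000 cont=0.0000 V=0.0000[hold]; j=6 S=385.6009 intr=0.0000 cont=0.0000 V=0.0000[hold]
k=5: j=0 S=34.7672 intr=55.7428 cont=54.0439 V=55.7428[EX]; j=1 S=53.8473 intr=36.6627 cont=35.6177 V=36.6627[EX]; j=2 S=83.3985 intr=7.1115 cont=16.1252 V=16.1252[hold]; j=3 S=129.1673 intr=0.0000 cont=4.2544 V=4.2544[hold]; j=4 S=200.0538 intr=0.0000 cont=0.4498 V=0.4498[hold]; j=5 S=309.8425 intr=0.0000 cont=0.0000 V=0.0000[hold]
k=4: j=0 S=43.2680 intr=47.2420 cont=45.5431 V=47.2420[EX]; j=1 S=67.0133 intr=23.4967 cont=26.1220 V=26.1220[hold]; j=2 S=103.7900 intr=0.0000 cont=10.1277 V=10.1277[hold]; j=3 S=160.7495 intr=0.0000 cont=2.3493 V=2.3493[hold]; j=4 S=248.9682 intr=0.0000 cont=0.2256 V=0.2256[hold]
k=3: j=0 S=53.8473 intr=36.6627 cont=36.2232 V=36.6627[EX]; j=1 S=83.3985 intr=7.1115 cont=17.9586 V=17.9586[hold]; j=2 S=129.1673 intr=0.0000 cont=6.2060 V=6.2060[hold]; j=3 S=200.0538 intr=0.0000 cont=1.2864 V=1.2864[hold]
k=2: j=0 S=67.0133 intr=23.4967 cont=27.0015 V=27.0015[hold]; j=1 S=103.7900 intr=0.0000 cont=11.9834 V=11.9834[hold]; j=2 S=160.7495 intr=0.0000 cont=3.7294 V=3.7294[hold]
k=1: j=0 S=83.3985 intr=7.1115 cont=19.2900 V=19.2900[hold]; j=1 S=129.1673 intr=0.0000 cont=7.7988 V=7.7988[hold]
k=0: j=0 S=103.7900 intr=0.0000 cont=13.4152 V=13.4152[hold]

price = 13.4152
tree:
13.4152
19.2900 7.7988
27.0015 11.9834 3.7294
36.6627 17.9586 6.2060 1.2864
47.2420 26.1220 10.1277 2.3493 0.2256
55.7428 36.6627 16.1252 4.2544 0.4498 0.0000
62.5734 47.2420 24.8599 7.6254 0.8969 0.0000 0.0000
68.0621 55.7428 36.6627 13.4944 1.7885 0.0000 0.0000 0.0000
72.4724 62.5734 47.2420 23.4967 3.5664 0.0000 0.0000 0.0000 0.0000
76.0162 68.0621 55.7428 36.6627 7.1115 0.0000 0.0000 0.0000 0.0000 0.0000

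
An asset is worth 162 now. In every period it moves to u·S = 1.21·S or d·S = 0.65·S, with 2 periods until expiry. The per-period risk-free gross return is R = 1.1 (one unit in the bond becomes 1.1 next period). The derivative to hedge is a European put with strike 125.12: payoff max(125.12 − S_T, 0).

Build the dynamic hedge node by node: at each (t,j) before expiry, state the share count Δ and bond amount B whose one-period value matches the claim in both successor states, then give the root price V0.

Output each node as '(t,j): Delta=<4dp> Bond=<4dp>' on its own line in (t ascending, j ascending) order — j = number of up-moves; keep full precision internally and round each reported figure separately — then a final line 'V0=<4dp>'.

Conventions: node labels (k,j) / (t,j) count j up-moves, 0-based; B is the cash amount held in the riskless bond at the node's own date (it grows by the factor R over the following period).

(0,0): Delta=-0.1116 Bond=19.8796
(1,0): Delta=-0.9611 Bond=111.3259
(1,1): Delta=0.0000 Bond=0.0000
V0=1.8072

Arbitrage-free pricing uses the up-move probability p* = (R−d)/(u−d) = 0.8036, discounting each step at R = 1.1.
At maturity the claim pays: V(2,0)=56.6750, V(2,1)=0.0000, V(2,2)=0.0000
Node (1,0) S=105.3000: V=(p*·0.0000+(1−p*)·56.6750)/1.1=10.1205; Δ=(0.0000−56.6750)/(127.4130−68.4450)=-0.9611; B=V−Δ·S=111.3259
Node (1,1) S=196.0200: V=(p*·0.0000+(1−p*)·0.0000)/1.1=0.0000; Δ=(0.0000−0.0000)/(237.1842−127.4130)=0.0000; B=V−Δ·S=0.0000
Node (0,0) S=162.0000: V=(p*·0.0000+(1−p*)·10.1205)/1.1=1.8072; Δ=(0.0000−10.1205)/(196.0200−105.3000)=-0.1116; B=V−Δ·S=19.8796
Check: Δ(0,0)·S0 + B(0,0) = 1.8072 = V0.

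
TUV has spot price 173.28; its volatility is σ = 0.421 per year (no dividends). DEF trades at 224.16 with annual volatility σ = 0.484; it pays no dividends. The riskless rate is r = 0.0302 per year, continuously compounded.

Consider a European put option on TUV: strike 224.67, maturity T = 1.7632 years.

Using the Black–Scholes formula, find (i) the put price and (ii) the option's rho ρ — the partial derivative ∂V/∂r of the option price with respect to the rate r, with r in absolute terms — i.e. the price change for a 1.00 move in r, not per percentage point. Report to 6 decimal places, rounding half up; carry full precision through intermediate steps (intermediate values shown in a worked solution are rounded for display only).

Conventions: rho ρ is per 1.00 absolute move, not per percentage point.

σ√T = 0.421·√1.7632 = 0.559027
d₁ = (ln(S/K) + (r+σ²/2)T) / (σ√T) = (ln(173.28/224.67) + (0.0302+0.421²/2)·1.7632) / 0.559027 = (-0.259724 + 0.209504) / 0.559027 = -0.089834
d₂ = d₁ − σ√T = -0.089834 − 0.559027 = -0.648861
e^{−rT} = 0.948144
N(−d₁) = 0.535790,  N(−d₂) = 0.741786
Put price V = K·e^{−rT}·N(−d₂) − S·N(−d₁) = 158.014907 − 92.841758 = 65.173150
ρ = −K·T·e^{−rT}·N(−d₂) = -278.611885

price = 65.173150
ρ = -278.611885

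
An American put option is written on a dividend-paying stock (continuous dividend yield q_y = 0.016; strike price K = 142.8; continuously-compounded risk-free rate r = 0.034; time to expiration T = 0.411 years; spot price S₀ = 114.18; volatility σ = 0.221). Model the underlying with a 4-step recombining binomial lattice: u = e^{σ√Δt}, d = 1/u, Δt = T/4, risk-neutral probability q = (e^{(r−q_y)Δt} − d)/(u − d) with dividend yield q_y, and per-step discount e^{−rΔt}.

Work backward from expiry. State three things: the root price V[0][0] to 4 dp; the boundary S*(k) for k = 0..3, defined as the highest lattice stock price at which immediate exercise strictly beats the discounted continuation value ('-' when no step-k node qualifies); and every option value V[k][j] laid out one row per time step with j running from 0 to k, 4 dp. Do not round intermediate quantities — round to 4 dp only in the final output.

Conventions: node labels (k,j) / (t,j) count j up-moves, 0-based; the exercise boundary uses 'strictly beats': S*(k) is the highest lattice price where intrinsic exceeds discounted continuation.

price = 28.6200
boundary = 114.1800 106.3713 114.1800 122.5620
tree:
28.6200
36.4287 20.7939
43.7034 28.6200 12.9678
50.4806 36.4287 20.2380 5.6528
56.7943 43.7034 28.6200 11.2407 0.0000

params: Δt=0.10275 u=1.07341 d=0.93161 q=0.49535 e^(-rΔt)=0.99651
t_4 payoffs: 56.7943 43.7034 28.6200 11.2407 0.0000
t_3: node(3,0) S=92.3194 payoff=50.4806 vs cont=50.1343 → 50.4806 [stop]  node(3,1) S=106.3713 payoff=36.4287 vs cont=36.1055 → 36.4287 [stop]  node(3,2) S=122.5620 payoff=20.2380 vs cont=19.9413 → 20.2380 [stop]  node(3,3) S=141.2171 payoff=1.5829 vs cont=5.6528 → 5.6528 [wait]  ⇒ S*(3)=122.5620
t_2: node(2,0) S=99.0966 payoff=43.7034 vs cont=43.3682 → 43.7034 [stop]  node(2,1) S=114.1800 payoff=28.6200 vs cont=28.3096 → 28.6200 [stop]  node(2,2) S=131.5593 payoff=11.2407 vs cont=12.9678 → 12.9678 [wait]  ⇒ S*(2)=114.1800
t_1: node(1,0) S=106.3713 payoff=36.4287 vs cont=36.1055 → 36.4287 [stop]  node(1,1) S=122.5620 payoff=20.2380 vs cont=20.7939 → 20.7939 [wait]  ⇒ S*(1)=106.3713
t_0: node(0,0) S=114.1800 payoff=28.6200 vs cont=28.5839 → 28.6200 [stop]  ⇒ S*(0)=114.1800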